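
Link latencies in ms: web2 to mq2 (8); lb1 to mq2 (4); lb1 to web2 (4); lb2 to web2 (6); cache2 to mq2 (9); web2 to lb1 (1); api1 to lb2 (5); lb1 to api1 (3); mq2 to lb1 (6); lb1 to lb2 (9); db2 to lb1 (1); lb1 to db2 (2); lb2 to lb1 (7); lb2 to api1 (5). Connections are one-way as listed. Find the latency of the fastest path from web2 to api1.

Candidate routes:
web2→lb1→api1: 1 + 3 = 4
web2→lb1→lb2→api1: 1 + 9 + 5 = 15
web2→mq2→lb1→api1: 8 + 6 + 3 = 17
web2→mq2→lb1→lb2→api1: 8 + 6 + 9 + 5 = 28
Best route has total 4 ms.

4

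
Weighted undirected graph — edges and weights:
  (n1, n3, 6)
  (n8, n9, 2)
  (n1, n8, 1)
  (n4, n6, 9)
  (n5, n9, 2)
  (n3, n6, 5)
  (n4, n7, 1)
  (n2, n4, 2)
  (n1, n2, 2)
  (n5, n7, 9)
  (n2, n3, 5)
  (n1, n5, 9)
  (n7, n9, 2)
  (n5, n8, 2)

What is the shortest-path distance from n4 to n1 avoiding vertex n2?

6

A few of the n4→n1 routes:
n4 → n7 → n9 → n5 → n8 → n1: 1 + 2 + 2 + 2 + 1 = 8
n4 → n7 → n5 → n8 → n1: 1 + 9 + 2 + 1 = 13
n4 → n7 → n9 → n8 → n1: 1 + 2 + 2 + 1 = 6
Shortest: 6.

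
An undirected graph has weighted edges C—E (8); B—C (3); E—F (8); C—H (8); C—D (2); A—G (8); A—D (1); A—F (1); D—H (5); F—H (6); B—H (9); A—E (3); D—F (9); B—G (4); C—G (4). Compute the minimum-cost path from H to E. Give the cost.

9

Comparing a few candidate routes:
H - F - A - E: 6 + 1 + 3 = 10
H - D - A - E: 5 + 1 + 3 = 9
H - C - D - A - E: 8 + 2 + 1 + 3 = 14
H - F - E: 6 + 8 = 14
Shortest: 9.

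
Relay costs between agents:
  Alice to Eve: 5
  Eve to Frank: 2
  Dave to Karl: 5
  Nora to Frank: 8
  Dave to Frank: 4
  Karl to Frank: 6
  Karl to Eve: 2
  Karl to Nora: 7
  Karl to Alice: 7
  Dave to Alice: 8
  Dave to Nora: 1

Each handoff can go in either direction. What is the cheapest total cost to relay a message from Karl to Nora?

Comparing a few candidate routes:
Karl -> Dave -> Nora: 5 + 1 = 6
Karl -> Frank -> Dave -> Nora: 6 + 4 + 1 = 11
Karl -> Eve -> Frank -> Dave -> Nora: 2 + 2 + 4 + 1 = 9
Karl -> Nora: 7
The minimum is 6.

6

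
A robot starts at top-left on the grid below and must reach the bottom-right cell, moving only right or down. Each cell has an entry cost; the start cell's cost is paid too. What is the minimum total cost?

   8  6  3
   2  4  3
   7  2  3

Best path: r0c0 -> r1c0 -> r1c1 -> r2c1 -> r2c2
Cost: 8 + 2 + 4 + 2 + 3 = 19

19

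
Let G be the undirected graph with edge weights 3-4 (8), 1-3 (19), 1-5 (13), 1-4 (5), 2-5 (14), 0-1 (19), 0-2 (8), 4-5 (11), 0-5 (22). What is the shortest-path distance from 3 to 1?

13

Paths from 3 to 1:
3 -> 4 -> 5 -> 0 -> 1: 8 + 11 + 22 + 19 = 60
3 -> 4 -> 5 -> 1: 8 + 11 + 13 = 32
3 -> 1: 19
3 -> 4 -> 1: 8 + 5 = 13
3 -> 4 -> 5 -> 2 -> 0 -> 1: 8 + 11 + 14 + 8 + 19 = 60
Best route has total 13.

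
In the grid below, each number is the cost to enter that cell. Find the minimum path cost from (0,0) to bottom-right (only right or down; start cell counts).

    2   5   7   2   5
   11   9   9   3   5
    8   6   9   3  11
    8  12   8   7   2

Take r0c0 → r0c1 → r0c2 → r0c3 → r1c3 → r2c3 → r3c3 → r3c4 for a total of 2 + 5 + 7 + 2 + 3 + 3 + 7 + 2 = 31.
For comparison, the top-then-right route costs 39.

31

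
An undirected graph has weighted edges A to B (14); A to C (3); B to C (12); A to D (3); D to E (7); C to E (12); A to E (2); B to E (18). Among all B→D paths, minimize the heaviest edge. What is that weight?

Comparing a few candidate routes:
B→A→D: max(14, 3) = 14
B→C→A→D: max(12, 3, 3) = 12
B→C→E→D: max(12, 12, 7) = 12
B→C→E→A→D: max(12, 12, 2, 3) = 12
B→C→A→E→D: max(12, 3, 2, 7) = 12
Best route has worst link 12.

12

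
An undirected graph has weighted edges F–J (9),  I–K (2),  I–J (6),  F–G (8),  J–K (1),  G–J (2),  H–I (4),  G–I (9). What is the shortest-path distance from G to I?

Candidate routes:
G-J-I: 2 + 6 = 8
G-I: 9
G-F-J-I: 8 + 9 + 6 = 23
G-F-J-K-I: 8 + 9 + 1 + 2 = 20
G-J-K-I: 2 + 1 + 2 = 5
Best route has total 5.

5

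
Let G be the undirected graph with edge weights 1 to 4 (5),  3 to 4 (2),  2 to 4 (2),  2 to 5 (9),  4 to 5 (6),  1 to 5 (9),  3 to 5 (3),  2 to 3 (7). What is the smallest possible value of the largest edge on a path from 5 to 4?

Candidate routes:
5 → 2 → 3 → 4: max(9, 7, 2) = 9
5 → 1 → 4: max(9, 5) = 9
5 → 4: max(6) = 6
5 → 3 → 4: max(3, 2) = 3
5 → 3 → 2 → 4: max(3, 7, 2) = 7
5 → 2 → 4: max(9, 2) = 9
Best route has worst link 3.

3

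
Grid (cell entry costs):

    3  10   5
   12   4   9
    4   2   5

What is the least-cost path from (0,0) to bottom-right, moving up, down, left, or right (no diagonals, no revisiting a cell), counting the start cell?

Best path: r0c0 → r0c1 → r1c1 → r2c1 → r2c2
Cost: 3 + 10 + 4 + 2 + 5 = 24

24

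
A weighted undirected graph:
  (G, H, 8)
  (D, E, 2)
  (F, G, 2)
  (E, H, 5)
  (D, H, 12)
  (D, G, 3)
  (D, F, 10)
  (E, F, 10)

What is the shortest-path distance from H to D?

Checking several routes:
H -> D: 12
H -> G -> D: 8 + 3 = 11
H -> E -> D: 5 + 2 = 7
Shortest: 7.

7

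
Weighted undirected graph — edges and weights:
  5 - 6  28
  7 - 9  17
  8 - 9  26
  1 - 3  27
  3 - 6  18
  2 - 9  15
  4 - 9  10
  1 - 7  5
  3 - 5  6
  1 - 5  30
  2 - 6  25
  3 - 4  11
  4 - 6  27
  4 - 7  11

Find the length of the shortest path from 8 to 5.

53

Some routes from 8 to 5:
8 -> 9 -> 7 -> 1 -> 5: 26 + 17 + 5 + 30 = 78
8 -> 9 -> 7 -> 4 -> 3 -> 5: 26 + 17 + 11 + 11 + 6 = 71
8 -> 9 -> 4 -> 7 -> 1 -> 5: 26 + 10 + 11 + 5 + 30 = 82
8 -> 9 -> 7 -> 1 -> 3 -> 5: 26 + 17 + 5 + 27 + 6 = 81
8 -> 9 -> 4 -> 3 -> 5: 26 + 10 + 11 + 6 = 53
Best route has total 53.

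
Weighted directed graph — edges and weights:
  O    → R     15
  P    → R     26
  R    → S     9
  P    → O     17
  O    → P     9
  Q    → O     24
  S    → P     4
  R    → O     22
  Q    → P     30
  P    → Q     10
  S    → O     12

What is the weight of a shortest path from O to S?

Candidate routes:
O → P → R → S: 9 + 26 + 9 = 44
O → R → S: 15 + 9 = 24
Best route has total 24.

24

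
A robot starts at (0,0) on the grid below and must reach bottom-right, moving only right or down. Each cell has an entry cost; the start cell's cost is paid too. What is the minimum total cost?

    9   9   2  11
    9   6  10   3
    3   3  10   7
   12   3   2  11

One optimal route is [0,0] -> [1,0] -> [2,0] -> [2,1] -> [3,1] -> [3,2] -> [3,3].
Its cost is 9 + 9 + 3 + 3 + 3 + 2 + 11 = 40.

40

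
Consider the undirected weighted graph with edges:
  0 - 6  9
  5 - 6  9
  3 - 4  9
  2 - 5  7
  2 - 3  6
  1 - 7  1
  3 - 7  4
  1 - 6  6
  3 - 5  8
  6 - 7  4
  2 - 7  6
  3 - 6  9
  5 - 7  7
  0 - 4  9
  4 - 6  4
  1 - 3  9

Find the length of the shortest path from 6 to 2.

10

Comparing a few candidate routes:
6 -> 7 -> 3 -> 2: 4 + 4 + 6 = 14
6 -> 1 -> 7 -> 2: 6 + 1 + 6 = 13
6 -> 3 -> 2: 9 + 6 = 15
6 -> 7 -> 2: 4 + 6 = 10
Shortest: 10.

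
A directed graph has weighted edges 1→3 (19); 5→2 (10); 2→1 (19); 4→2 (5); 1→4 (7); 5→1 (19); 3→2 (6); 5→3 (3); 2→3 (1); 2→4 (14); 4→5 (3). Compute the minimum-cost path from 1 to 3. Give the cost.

13

Some routes from 1 to 3:
1→4→2→3: 7 + 5 + 1 = 13
1→4→5→3: 7 + 3 + 3 = 13
1→3: 19
Shortest: 13.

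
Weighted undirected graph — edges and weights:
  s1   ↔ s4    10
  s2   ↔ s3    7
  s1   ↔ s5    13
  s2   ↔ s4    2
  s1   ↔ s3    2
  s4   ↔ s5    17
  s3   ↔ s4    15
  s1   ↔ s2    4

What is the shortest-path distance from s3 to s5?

15

A few of the s3→s5 routes:
s3-s1-s2-s4-s5: 2 + 4 + 2 + 17 = 25
s3-s2-s4-s5: 7 + 2 + 17 = 26
s3-s2-s1-s5: 7 + 4 + 13 = 24
s3-s1-s5: 2 + 13 = 15
s3-s1-s4-s5: 2 + 10 + 17 = 29
The minimum is 15.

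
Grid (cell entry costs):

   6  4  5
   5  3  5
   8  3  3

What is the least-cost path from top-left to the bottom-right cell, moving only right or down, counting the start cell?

19

Take (0,0) -> (0,1) -> (1,1) -> (2,1) -> (2,2) for a total of 6 + 4 + 3 + 3 + 3 = 19.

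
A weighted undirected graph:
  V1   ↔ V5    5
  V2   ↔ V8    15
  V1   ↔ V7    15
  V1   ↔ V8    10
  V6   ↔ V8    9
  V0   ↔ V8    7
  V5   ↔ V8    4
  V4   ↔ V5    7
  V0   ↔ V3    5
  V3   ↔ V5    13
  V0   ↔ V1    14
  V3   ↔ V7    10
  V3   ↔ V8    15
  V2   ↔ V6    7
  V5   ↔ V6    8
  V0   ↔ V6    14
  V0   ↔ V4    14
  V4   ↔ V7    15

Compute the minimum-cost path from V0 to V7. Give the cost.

15

Checking several routes:
V0 - V1 - V7: 14 + 15 = 29
V0 - V3 - V7: 5 + 10 = 15
V0 - V4 - V7: 14 + 15 = 29
The minimum is 15.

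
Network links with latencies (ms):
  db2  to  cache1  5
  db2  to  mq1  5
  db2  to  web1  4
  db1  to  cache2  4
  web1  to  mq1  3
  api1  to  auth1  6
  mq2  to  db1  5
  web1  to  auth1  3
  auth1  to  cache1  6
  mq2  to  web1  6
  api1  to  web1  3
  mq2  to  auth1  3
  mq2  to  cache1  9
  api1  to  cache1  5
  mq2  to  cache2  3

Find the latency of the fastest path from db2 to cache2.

A few of the db2→cache2 routes:
db2 → web1 → mq2 → cache2: 4 + 6 + 3 = 13
db2 → cache1 → auth1 → mq2 → cache2: 5 + 6 + 3 + 3 = 17
db2 → web1 → auth1 → mq2 → cache2: 4 + 3 + 3 + 3 = 13
Shortest: 13 ms.

13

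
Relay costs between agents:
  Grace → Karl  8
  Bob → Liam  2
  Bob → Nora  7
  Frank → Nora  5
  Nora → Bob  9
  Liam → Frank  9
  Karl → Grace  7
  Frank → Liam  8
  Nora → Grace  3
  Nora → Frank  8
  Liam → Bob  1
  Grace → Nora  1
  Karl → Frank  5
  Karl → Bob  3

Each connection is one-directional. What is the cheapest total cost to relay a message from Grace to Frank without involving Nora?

Candidate routes:
Grace -> Karl -> Bob -> Liam -> Frank: 8 + 3 + 2 + 9 = 22
Grace -> Karl -> Frank: 8 + 5 = 13
Shortest: 13.

13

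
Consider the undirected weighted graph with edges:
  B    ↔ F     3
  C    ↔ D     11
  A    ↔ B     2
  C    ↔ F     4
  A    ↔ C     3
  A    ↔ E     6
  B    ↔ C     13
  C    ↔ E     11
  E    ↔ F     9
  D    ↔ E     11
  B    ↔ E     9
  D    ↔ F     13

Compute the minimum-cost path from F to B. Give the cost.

3

Comparing a few candidate routes:
F -> C -> B: 4 + 13 = 17
F -> E -> A -> B: 9 + 6 + 2 = 17
F -> B: 3
F -> C -> A -> B: 4 + 3 + 2 = 9
Best route has total 3.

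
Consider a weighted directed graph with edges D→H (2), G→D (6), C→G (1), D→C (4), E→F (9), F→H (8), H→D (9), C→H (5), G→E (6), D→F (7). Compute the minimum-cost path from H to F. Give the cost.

16

Paths from H to F:
H → D → C → G → E → F: 9 + 4 + 1 + 6 + 9 = 29
H → D → F: 9 + 7 = 16
Best route has total 16.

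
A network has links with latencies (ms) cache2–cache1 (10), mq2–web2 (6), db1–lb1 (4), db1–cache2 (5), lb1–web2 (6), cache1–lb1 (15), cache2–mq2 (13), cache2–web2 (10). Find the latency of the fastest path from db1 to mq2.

16

Comparing a few candidate routes:
db1→cache2→mq2: 5 + 13 = 18
db1→lb1→cache1→cache2→mq2: 4 + 15 + 10 + 13 = 42
db1→lb1→web2→cache2→mq2: 4 + 6 + 10 + 13 = 33
db1→lb1→web2→mq2: 4 + 6 + 6 = 16
db1→cache2→web2→mq2: 5 + 10 + 6 = 21
Shortest: 16 ms.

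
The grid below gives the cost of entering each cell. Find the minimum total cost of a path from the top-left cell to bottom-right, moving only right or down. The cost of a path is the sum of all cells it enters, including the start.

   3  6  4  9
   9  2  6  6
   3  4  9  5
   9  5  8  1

Take r0c0 -> r0c1 -> r1c1 -> r1c2 -> r1c3 -> r2c3 -> r3c3 for a total of 3 + 6 + 2 + 6 + 6 + 5 + 1 = 29.

29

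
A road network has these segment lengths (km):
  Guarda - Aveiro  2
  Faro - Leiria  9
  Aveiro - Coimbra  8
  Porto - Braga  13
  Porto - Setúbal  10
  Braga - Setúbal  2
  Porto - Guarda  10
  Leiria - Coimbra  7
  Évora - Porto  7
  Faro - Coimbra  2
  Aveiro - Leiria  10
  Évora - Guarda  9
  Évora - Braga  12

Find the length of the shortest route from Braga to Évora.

12

Checking several routes:
Braga - Porto - Évora: 13 + 7 = 20
Braga - Évora: 12
Braga - Setúbal - Porto - Évora: 2 + 10 + 7 = 19
Best route has total 12 km.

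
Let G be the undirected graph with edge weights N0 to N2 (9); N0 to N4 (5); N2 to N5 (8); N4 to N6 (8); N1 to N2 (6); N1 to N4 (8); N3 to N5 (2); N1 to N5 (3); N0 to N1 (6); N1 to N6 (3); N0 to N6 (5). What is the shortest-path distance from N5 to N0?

Comparing a few candidate routes:
N5-N1-N0: 3 + 6 = 9
N5-N1-N6-N0: 3 + 3 + 5 = 11
N5-N2-N0: 8 + 9 = 17
N5-N1-N4-N0: 3 + 8 + 5 = 16
Shortest: 9.

9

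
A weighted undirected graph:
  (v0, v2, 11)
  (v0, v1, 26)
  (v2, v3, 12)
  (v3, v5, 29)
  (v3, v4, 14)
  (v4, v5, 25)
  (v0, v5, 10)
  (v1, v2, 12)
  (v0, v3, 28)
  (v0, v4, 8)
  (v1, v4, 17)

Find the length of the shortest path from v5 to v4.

18

A few of the v5→v4 routes:
v5→v0→v4: 10 + 8 = 18
v5→v3→v4: 29 + 14 = 43
v5→v4: 25
v5→v0→v2→v3→v4: 10 + 11 + 12 + 14 = 47
The minimum is 18.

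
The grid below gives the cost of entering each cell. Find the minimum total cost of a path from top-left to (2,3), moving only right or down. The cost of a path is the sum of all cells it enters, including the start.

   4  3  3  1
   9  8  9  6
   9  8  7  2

19

Path [0,0] [0,1] [0,2] [0,3] [1,3] [2,3]: 4 + 3 + 3 + 1 + 6 + 2 = 19.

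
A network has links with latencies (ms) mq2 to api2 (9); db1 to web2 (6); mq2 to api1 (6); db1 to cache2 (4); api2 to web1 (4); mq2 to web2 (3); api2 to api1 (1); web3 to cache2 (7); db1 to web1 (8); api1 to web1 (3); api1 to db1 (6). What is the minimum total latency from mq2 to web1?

Some routes from mq2 to web1:
mq2 - api2 - api1 - web1: 9 + 1 + 3 = 13
mq2 - api1 - web1: 6 + 3 = 9
mq2 - api2 - web1: 9 + 4 = 13
mq2 - api1 - api2 - web1: 6 + 1 + 4 = 11
Shortest: 9 ms.

9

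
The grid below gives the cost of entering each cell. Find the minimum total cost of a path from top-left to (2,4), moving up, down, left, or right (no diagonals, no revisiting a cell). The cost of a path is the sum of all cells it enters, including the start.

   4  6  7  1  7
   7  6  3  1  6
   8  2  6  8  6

31

Path [0,0] -> [0,1] -> [0,2] -> [0,3] -> [1,3] -> [1,4] -> [2,4]: 4 + 6 + 7 + 1 + 1 + 6 + 6 = 31.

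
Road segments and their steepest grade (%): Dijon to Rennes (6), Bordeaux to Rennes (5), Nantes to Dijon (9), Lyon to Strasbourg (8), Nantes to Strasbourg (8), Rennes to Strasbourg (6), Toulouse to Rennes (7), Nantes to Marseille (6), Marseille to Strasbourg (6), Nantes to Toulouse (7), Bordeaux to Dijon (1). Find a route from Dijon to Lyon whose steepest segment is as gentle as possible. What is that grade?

Comparing a few candidate routes:
Dijon -> Rennes -> Strasbourg -> Lyon: max(6, 6, 8) = 8
Dijon -> Rennes -> Toulouse -> Nantes -> Marseille -> Strasbourg -> Lyon: max(6, 7, 7, 6, 6, 8) = 8
Dijon -> Rennes -> Toulouse -> Nantes -> Strasbourg -> Lyon: max(6, 7, 7, 8, 8) = 8
The minimum achievable maximum is 8%.

8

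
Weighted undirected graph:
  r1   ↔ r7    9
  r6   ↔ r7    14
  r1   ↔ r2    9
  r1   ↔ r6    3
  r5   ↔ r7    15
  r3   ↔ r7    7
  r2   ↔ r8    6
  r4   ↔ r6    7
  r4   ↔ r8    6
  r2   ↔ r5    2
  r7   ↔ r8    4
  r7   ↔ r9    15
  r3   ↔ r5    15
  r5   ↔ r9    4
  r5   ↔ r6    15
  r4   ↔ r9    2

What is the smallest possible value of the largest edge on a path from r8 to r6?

7

Checking several routes:
r8-r4-r9-r5-r2-r1-r6: max(6, 2, 4, 2, 9, 3) = 9
r8-r4-r6: max(6, 7) = 7
r8-r7-r1-r6: max(4, 9, 3) = 9
r8-r2-r5-r9-r4-r6: max(6, 2, 4, 2, 7) = 7
r8-r2-r1-r6: max(6, 9, 3) = 9
The minimum achievable maximum is 7.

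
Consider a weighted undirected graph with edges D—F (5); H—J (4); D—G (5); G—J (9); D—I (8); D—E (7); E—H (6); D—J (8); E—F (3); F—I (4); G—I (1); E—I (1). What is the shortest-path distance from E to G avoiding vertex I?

12

A few of the E→G routes:
E - F - D - G: 3 + 5 + 5 = 13
E - H - J - G: 6 + 4 + 9 = 19
E - D - G: 7 + 5 = 12
Best route has total 12.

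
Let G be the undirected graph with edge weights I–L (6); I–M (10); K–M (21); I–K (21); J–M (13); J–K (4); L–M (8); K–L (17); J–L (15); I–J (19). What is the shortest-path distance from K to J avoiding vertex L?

Paths from K to J avoiding L:
K - I - J: 21 + 19 = 40
K - M - I - J: 21 + 10 + 19 = 50
K - I - M - J: 21 + 10 + 13 = 44
K - M - J: 21 + 13 = 34
K - J: 4
Best route has total 4.

4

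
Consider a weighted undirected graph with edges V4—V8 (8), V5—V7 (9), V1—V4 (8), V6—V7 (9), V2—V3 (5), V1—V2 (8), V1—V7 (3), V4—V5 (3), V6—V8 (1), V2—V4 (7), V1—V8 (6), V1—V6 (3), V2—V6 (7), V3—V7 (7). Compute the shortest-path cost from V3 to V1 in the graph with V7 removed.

13

Comparing a few candidate routes:
V3 - V2 - V4 - V1: 5 + 7 + 8 = 20
V3 - V2 - V1: 5 + 8 = 13
V3 - V2 - V6 - V1: 5 + 7 + 3 = 15
V3 - V2 - V6 - V8 - V1: 5 + 7 + 1 + 6 = 19
The minimum is 13.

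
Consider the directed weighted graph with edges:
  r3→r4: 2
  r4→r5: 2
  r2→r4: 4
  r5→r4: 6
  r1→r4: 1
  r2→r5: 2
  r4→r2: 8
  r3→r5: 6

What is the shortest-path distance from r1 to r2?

9

Routes from r1 to r2:
r1 - r4 - r2: 1 + 8 = 9
Shortest: 9.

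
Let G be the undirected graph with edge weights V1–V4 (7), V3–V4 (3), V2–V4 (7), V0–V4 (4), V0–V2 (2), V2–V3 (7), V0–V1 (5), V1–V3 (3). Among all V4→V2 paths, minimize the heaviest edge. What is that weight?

4

A few of the V4→V2 routes:
V4 -> V3 -> V2: max(3, 7) = 7
V4 -> V0 -> V2: max(4, 2) = 4
V4 -> V3 -> V1 -> V0 -> V2: max(3, 3, 5, 2) = 5
V4 -> V0 -> V1 -> V3 -> V2: max(4, 5, 3, 7) = 7
Best route has worst link 4.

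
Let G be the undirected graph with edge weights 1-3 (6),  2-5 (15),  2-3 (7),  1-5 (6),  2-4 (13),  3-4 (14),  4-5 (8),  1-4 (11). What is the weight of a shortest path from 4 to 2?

13

Comparing a few candidate routes:
4 → 5 → 1 → 3 → 2: 8 + 6 + 6 + 7 = 27
4 → 2: 13
4 → 1 → 3 → 2: 11 + 6 + 7 = 24
4 → 5 → 2: 8 + 15 = 23
4 → 3 → 2: 14 + 7 = 21
Shortest: 13.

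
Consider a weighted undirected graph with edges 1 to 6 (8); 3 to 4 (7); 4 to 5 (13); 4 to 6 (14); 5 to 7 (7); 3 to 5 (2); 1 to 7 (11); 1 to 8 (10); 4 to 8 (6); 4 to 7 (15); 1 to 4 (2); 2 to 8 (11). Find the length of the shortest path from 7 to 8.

Some routes from 7 to 8:
7 - 4 - 8: 15 + 6 = 21
7 - 4 - 1 - 8: 15 + 2 + 10 = 27
7 - 1 - 8: 11 + 10 = 21
7 - 5 - 4 - 8: 7 + 13 + 6 = 26
7 - 1 - 4 - 8: 11 + 2 + 6 = 19
7 - 5 - 3 - 4 - 8: 7 + 2 + 7 + 6 = 22
Shortest: 19.

19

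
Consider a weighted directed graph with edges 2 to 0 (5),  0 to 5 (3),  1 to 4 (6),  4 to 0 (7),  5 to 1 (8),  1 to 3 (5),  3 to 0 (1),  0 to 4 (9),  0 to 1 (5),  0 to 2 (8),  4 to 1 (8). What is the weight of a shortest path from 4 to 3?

Candidate routes:
4 -> 1 -> 3: 8 + 5 = 13
4 -> 0 -> 1 -> 3: 7 + 5 + 5 = 17
4 -> 0 -> 5 -> 1 -> 3: 7 + 3 + 8 + 5 = 23
The minimum is 13.

13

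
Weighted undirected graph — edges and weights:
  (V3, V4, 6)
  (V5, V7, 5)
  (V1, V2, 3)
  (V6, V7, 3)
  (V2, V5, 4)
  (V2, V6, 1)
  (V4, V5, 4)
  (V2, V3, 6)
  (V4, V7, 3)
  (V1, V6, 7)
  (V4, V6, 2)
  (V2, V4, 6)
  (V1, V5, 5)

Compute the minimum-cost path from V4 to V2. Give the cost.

3

Checking several routes:
V4→V2: 6
V4→V7→V6→V2: 3 + 3 + 1 = 7
V4→V6→V2: 2 + 1 = 3
The minimum is 3.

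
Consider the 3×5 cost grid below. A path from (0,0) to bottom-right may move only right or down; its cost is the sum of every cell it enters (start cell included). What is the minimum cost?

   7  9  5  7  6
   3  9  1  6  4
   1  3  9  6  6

Best path: (0,0) -> (1,0) -> (2,0) -> (2,1) -> (2,2) -> (2,3) -> (2,4)
Cost: 7 + 3 + 1 + 3 + 9 + 6 + 6 = 35
(Top row then right column would cost 44.)

35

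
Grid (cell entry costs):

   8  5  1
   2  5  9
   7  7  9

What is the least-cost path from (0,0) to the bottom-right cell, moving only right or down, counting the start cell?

31

Best path: r0c0→r1c0→r1c1→r2c1→r2c2
Cost: 8 + 2 + 5 + 7 + 9 = 31
(Top row then right column would cost 32.)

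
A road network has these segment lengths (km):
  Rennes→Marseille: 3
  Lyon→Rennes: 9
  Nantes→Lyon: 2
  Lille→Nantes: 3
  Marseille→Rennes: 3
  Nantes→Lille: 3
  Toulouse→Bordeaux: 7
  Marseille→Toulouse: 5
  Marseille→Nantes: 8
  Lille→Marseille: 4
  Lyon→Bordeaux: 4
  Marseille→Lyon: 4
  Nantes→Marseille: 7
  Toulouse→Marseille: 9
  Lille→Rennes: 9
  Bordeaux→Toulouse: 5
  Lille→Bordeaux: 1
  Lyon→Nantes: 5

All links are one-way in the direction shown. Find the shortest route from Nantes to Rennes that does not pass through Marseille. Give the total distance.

11

Candidate routes:
Nantes - Lille - Rennes: 3 + 9 = 12
Nantes - Lyon - Rennes: 2 + 9 = 11
The minimum is 11 km.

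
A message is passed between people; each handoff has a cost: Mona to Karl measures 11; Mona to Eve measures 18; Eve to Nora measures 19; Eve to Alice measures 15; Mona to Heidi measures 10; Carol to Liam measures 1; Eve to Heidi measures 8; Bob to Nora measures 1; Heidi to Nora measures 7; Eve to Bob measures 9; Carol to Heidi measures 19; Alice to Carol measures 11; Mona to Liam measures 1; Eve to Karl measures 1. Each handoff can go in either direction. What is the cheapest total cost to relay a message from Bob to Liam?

19

Comparing a few candidate routes:
Bob → Nora → Heidi → Carol → Liam: 1 + 7 + 19 + 1 = 28
Bob → Eve → Karl → Mona → Liam: 9 + 1 + 11 + 1 = 22
Bob → Nora → Heidi → Mona → Liam: 1 + 7 + 10 + 1 = 19
Shortest: 19.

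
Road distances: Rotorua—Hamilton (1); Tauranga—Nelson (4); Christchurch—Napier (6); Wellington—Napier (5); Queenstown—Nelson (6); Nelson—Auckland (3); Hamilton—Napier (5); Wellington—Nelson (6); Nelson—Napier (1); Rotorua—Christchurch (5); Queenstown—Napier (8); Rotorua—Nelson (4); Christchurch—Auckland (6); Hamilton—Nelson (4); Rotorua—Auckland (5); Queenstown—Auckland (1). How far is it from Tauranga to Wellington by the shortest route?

Some routes from Tauranga to Wellington:
Tauranga → Nelson → Wellington: 4 + 6 = 10
Tauranga → Nelson → Hamilton → Napier → Wellington: 4 + 4 + 5 + 5 = 18
Tauranga → Nelson → Auckland → Queenstown → Napier → Wellington: 4 + 3 + 1 + 8 + 5 = 21
Tauranga → Nelson → Rotorua → Hamilton → Napier → Wellington: 4 + 4 + 1 + 5 + 5 = 19
Tauranga → Nelson → Napier → Wellington: 4 + 1 + 5 = 10
Best route has total 10.

10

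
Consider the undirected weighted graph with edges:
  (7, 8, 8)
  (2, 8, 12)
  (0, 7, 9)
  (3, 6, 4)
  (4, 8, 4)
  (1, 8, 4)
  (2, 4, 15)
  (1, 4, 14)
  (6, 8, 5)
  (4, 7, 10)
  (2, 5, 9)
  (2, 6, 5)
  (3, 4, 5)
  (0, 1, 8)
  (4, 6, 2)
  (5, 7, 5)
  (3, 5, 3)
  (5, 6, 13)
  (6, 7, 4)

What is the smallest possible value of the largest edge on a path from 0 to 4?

Some routes from 0 to 4:
0→1→8→6→4: max(8, 4, 5, 2) = 8
0→1→8→6→7→5→3→4: max(8, 4, 5, 4, 5, 3, 5) = 8
0→1→8→6→3→4: max(8, 4, 5, 4, 5) = 8
The minimum achievable maximum is 8.

8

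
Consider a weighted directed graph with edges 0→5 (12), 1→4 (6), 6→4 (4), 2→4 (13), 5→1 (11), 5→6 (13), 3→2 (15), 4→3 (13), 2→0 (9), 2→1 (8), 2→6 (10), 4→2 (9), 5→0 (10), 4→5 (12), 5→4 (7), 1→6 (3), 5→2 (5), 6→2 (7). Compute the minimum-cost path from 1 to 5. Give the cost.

Checking several routes:
1→4→5: 6 + 12 = 18
1→6→4→5: 3 + 4 + 12 = 19
1→6→2→0→5: 3 + 7 + 9 + 12 = 31
1→6→2→4→5: 3 + 7 + 13 + 12 = 35
Shortest: 18.

18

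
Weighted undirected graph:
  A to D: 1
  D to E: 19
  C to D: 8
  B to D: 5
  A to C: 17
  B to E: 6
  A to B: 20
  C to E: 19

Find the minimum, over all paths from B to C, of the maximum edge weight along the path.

8

Some routes from B to C:
B→E→D→A→C: max(6, 19, 1, 17) = 19
B→E→D→C: max(6, 19, 8) = 19
B→D→C: max(5, 8) = 8
B→D→A→C: max(5, 1, 17) = 17
B→E→C: max(6, 19) = 19
B→D→E→C: max(5, 19, 19) = 19
The minimum achievable maximum is 8.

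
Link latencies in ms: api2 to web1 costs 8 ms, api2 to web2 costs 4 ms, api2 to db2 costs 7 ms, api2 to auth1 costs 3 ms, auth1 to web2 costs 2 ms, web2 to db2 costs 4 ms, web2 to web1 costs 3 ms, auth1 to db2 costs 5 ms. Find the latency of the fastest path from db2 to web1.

7

A few of the db2→web1 routes:
db2→web2→web1: 4 + 3 = 7
db2→api2→web1: 7 + 8 = 15
db2→api2→auth1→web2→web1: 7 + 3 + 2 + 3 = 15
db2→auth1→web2→web1: 5 + 2 + 3 = 10
db2→api2→web2→web1: 7 + 4 + 3 = 14
Best route has total 7 ms.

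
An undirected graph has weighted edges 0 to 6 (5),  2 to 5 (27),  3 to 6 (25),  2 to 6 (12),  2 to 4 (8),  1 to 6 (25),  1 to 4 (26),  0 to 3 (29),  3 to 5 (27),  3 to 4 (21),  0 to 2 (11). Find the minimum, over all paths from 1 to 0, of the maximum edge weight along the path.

25

A few of the 1→0 routes:
1-6-3-4-2-0: max(25, 25, 21, 8, 11) = 25
1-6-0: max(25, 5) = 25
1-6-2-0: max(25, 12, 11) = 25
1-4-3-6-0: max(26, 21, 25, 5) = 26
The minimum achievable maximum is 25.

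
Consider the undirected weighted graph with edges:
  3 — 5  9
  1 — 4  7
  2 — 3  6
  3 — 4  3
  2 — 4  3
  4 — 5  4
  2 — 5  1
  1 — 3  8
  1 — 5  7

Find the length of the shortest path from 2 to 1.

Some routes from 2 to 1:
2→5→4→1: 1 + 4 + 7 = 12
2→4→1: 3 + 7 = 10
2→5→1: 1 + 7 = 8
Best route has total 8.

8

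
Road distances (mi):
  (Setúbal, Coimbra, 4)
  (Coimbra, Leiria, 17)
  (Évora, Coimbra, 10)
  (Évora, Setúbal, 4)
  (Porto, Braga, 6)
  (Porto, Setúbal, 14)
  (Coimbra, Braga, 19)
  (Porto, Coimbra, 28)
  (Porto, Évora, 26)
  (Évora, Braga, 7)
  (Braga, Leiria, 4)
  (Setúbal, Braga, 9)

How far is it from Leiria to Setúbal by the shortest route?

Comparing a few candidate routes:
Leiria-Braga-Setúbal: 4 + 9 = 13
Leiria-Coimbra-Setúbal: 17 + 4 = 21
Leiria-Braga-Évora-Setúbal: 4 + 7 + 4 = 15
Shortest: 13 mi.

13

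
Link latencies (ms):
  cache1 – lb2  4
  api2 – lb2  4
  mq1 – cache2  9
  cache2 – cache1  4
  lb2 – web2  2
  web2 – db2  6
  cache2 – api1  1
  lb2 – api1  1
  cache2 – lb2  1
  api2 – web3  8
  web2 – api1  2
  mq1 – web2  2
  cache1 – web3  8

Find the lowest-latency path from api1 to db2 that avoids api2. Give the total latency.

Some routes from api1 to db2 avoiding api2:
api1→web2→db2: 2 + 6 = 8
api1→lb2→web2→db2: 1 + 2 + 6 = 9
api1→cache2→cache1→lb2→web2→db2: 1 + 4 + 4 + 2 + 6 = 17
api1→cache2→lb2→web2→db2: 1 + 1 + 2 + 6 = 10
api1→cache2→mq1→web2→db2: 1 + 9 + 2 + 6 = 18
Shortest: 8 ms.

8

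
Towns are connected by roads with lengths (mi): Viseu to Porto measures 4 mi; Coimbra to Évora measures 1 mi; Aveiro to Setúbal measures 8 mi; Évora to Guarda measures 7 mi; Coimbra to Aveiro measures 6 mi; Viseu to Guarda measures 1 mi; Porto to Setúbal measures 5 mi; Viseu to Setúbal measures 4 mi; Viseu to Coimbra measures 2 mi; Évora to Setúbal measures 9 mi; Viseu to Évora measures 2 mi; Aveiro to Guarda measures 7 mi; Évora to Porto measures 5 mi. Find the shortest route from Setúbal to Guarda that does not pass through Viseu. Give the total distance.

15

Candidate routes:
Setúbal -> Évora -> Guarda: 9 + 7 = 16
Setúbal -> Aveiro -> Coimbra -> Évora -> Guarda: 8 + 6 + 1 + 7 = 22
Setúbal -> Porto -> Évora -> Guarda: 5 + 5 + 7 = 17
Setúbal -> Porto -> Évora -> Coimbra -> Aveiro -> Guarda: 5 + 5 + 1 + 6 + 7 = 24
Setúbal -> Évora -> Coimbra -> Aveiro -> Guarda: 9 + 1 + 6 + 7 = 23
Setúbal -> Aveiro -> Guarda: 8 + 7 = 15
Best route has total 15 mi.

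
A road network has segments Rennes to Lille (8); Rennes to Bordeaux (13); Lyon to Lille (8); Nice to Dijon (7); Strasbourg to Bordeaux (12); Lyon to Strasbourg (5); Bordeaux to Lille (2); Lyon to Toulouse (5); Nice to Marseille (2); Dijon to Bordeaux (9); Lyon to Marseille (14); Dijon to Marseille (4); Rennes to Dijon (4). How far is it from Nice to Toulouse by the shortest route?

Comparing a few candidate routes:
Nice -> Marseille -> Dijon -> Bordeaux -> Lille -> Lyon -> Toulouse: 2 + 4 + 9 + 2 + 8 + 5 = 30
Nice -> Marseille -> Lyon -> Toulouse: 2 + 14 + 5 = 21
Nice -> Dijon -> Marseille -> Lyon -> Toulouse: 7 + 4 + 14 + 5 = 30
Best route has total 21 km.

21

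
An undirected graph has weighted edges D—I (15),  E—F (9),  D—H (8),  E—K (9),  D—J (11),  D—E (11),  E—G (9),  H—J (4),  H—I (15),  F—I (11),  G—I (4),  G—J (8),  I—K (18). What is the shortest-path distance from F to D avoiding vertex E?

26

Comparing a few candidate routes:
F→I→D: 11 + 15 = 26
F→I→G→J→D: 11 + 4 + 8 + 11 = 34
F→I→G→J→H→D: 11 + 4 + 8 + 4 + 8 = 35
F→I→H→D: 11 + 15 + 8 = 34
Best route has total 26.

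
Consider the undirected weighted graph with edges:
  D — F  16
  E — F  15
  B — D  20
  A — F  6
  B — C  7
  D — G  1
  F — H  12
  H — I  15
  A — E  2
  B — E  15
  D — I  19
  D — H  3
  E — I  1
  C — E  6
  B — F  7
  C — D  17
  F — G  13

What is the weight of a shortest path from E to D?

19

Some routes from E to D:
E-A-F-G-D: 2 + 6 + 13 + 1 = 22
E-I-D: 1 + 19 = 20
E-I-H-D: 1 + 15 + 3 = 19
The minimum is 19.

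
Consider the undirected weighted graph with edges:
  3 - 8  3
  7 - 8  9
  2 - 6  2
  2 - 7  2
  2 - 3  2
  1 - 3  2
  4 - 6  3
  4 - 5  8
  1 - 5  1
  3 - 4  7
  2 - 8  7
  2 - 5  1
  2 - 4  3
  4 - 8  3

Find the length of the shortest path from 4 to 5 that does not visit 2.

8

Candidate routes:
4 - 3 - 1 - 5: 7 + 2 + 1 = 10
4 - 5: 8
4 - 8 - 3 - 1 - 5: 3 + 3 + 2 + 1 = 9
The minimum is 8.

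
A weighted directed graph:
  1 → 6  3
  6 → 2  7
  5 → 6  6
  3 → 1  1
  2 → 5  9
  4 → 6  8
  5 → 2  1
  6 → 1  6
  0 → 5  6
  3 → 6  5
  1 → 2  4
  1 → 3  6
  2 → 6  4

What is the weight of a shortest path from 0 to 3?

Paths from 0 to 3:
0 → 5 → 2 → 6 → 1 → 3: 6 + 1 + 4 + 6 + 6 = 23
0 → 5 → 6 → 1 → 3: 6 + 6 + 6 + 6 = 24
Shortest: 23.

23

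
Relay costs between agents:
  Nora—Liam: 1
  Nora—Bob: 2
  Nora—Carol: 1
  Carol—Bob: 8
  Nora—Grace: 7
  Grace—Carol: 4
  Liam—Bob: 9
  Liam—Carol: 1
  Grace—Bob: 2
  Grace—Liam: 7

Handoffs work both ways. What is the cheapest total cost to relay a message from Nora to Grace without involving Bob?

Paths from Nora to Grace avoiding Bob:
Nora - Liam - Grace: 1 + 7 = 8
Nora - Grace: 7
Nora - Liam - Carol - Grace: 1 + 1 + 4 = 6
Nora - Carol - Liam - Grace: 1 + 1 + 7 = 9
Nora - Carol - Grace: 1 + 4 = 5
Best route has total 5.

5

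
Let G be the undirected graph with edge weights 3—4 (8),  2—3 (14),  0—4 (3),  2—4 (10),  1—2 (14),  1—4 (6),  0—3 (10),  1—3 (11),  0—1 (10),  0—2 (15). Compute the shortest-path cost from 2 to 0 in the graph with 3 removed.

Routes from 2 to 0 avoiding 3:
2 -> 1 -> 4 -> 0: 14 + 6 + 3 = 23
2 -> 1 -> 0: 14 + 10 = 24
2 -> 4 -> 0: 10 + 3 = 13
2 -> 0: 15
2 -> 4 -> 1 -> 0: 10 + 6 + 10 = 26
Best route has total 13.

13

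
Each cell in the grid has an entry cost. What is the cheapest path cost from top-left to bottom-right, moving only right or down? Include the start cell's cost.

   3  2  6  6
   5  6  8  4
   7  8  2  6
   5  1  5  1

26

One optimal route is r0c0 -> r0c1 -> r1c1 -> r2c1 -> r3c1 -> r3c2 -> r3c3.
Its cost is 3 + 2 + 6 + 8 + 1 + 5 + 1 = 26.
(Top row then right column would cost 28.)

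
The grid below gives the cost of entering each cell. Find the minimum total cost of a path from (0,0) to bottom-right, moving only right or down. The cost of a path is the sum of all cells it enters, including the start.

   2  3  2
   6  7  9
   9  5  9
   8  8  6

Cheapest: r0c0→r0c1→r0c2→r1c2→r2c2→r3c2
  2 + 3 + 2 + 9 + 9 + 6 = 31

31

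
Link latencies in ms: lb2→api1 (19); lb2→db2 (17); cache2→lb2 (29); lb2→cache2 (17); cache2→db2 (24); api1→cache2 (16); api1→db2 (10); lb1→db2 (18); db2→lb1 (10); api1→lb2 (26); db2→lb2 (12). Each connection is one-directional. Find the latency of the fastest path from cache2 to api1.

Candidate routes:
cache2-db2-lb2-api1: 24 + 12 + 19 = 55
cache2-lb2-api1: 29 + 19 = 48
Shortest: 48 ms.

48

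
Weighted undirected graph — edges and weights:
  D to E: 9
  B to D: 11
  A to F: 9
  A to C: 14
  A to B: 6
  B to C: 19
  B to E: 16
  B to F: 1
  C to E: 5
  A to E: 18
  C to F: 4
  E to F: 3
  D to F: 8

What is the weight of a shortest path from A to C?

Comparing a few candidate routes:
A -> B -> F -> C: 6 + 1 + 4 = 11
A -> C: 14
A -> B -> F -> E -> C: 6 + 1 + 3 + 5 = 15
A -> F -> E -> C: 9 + 3 + 5 = 17
A -> F -> C: 9 + 4 = 13
Shortest: 11.

11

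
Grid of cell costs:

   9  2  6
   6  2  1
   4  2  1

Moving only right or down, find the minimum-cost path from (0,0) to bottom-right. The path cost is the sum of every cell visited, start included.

15

Cheapest: [0,0] → [0,1] → [1,1] → [1,2] → [2,2]
  9 + 2 + 2 + 1 + 1 = 15
(Top row then right column would cost 19.)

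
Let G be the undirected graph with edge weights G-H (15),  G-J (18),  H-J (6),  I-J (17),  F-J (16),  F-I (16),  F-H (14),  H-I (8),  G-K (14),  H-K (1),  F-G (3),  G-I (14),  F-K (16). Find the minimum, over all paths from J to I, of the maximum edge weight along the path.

8

A few of the J→I routes:
J -> H -> G -> I: max(6, 15, 14) = 15
J -> H -> K -> G -> F -> I: max(6, 1, 14, 3, 16) = 16
J -> H -> K -> G -> I: max(6, 1, 14, 14) = 14
J -> H -> I: max(6, 8) = 8
J -> H -> F -> G -> I: max(6, 14, 3, 14) = 14
The minimum achievable maximum is 8.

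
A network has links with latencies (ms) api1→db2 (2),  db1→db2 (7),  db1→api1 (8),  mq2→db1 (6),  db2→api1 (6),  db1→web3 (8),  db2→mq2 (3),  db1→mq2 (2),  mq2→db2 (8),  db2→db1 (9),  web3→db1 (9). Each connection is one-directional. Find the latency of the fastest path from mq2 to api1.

14

Paths from mq2 to api1:
mq2 -> db2 -> api1: 8 + 6 = 14
mq2 -> db1 -> db2 -> api1: 6 + 7 + 6 = 19
mq2 -> db2 -> db1 -> api1: 8 + 9 + 8 = 25
mq2 -> db1 -> api1: 6 + 8 = 14
Best route has total 14 ms.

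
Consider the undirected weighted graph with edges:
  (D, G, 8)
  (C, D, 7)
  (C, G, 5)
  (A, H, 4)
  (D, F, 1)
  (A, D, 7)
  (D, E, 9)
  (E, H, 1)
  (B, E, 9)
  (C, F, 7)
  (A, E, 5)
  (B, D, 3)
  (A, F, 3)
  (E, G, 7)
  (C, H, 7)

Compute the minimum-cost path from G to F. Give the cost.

Comparing a few candidate routes:
G - E - H - A - F: 7 + 1 + 4 + 3 = 15
G - C - F: 5 + 7 = 12
G - C - D - F: 5 + 7 + 1 = 13
G - E - D - F: 7 + 9 + 1 = 17
G - D - F: 8 + 1 = 9
G - E - A - F: 7 + 5 + 3 = 15
The minimum is 9.

9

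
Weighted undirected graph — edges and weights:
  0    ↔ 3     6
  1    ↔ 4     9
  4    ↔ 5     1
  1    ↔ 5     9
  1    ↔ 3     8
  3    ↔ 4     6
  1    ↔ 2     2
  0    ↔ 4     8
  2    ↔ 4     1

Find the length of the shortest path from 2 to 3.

7

Some routes from 2 to 3:
2-1-3: 2 + 8 = 10
2-1-5-4-3: 2 + 9 + 1 + 6 = 18
2-1-4-3: 2 + 9 + 6 = 17
2-4-3: 1 + 6 = 7
2-4-0-3: 1 + 8 + 6 = 15
Best route has total 7.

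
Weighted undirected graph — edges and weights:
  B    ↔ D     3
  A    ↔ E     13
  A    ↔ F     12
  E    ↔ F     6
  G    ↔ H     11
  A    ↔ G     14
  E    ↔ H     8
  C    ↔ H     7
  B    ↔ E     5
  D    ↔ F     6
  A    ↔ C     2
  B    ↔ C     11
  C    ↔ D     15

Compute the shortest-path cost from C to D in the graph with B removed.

15

Checking several routes:
C - D: 15
C - A - F - D: 2 + 12 + 6 = 20
C - H - E - F - D: 7 + 8 + 6 + 6 = 27
C - A - E - F - D: 2 + 13 + 6 + 6 = 27
Shortest: 15.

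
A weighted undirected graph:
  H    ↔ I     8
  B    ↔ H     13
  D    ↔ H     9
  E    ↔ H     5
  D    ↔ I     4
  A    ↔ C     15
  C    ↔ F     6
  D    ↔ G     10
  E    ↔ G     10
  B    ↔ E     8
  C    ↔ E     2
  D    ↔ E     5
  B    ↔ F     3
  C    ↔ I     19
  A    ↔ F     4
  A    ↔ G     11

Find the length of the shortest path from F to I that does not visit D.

21

Comparing a few candidate routes:
F → C → E → H → I: 6 + 2 + 5 + 8 = 21
F → B → E → H → I: 3 + 8 + 5 + 8 = 24
F → A → C → E → H → I: 4 + 15 + 2 + 5 + 8 = 34
F → B → H → I: 3 + 13 + 8 = 24
F → B → E → C → I: 3 + 8 + 2 + 19 = 32
F → C → I: 6 + 19 = 25
Shortest: 21.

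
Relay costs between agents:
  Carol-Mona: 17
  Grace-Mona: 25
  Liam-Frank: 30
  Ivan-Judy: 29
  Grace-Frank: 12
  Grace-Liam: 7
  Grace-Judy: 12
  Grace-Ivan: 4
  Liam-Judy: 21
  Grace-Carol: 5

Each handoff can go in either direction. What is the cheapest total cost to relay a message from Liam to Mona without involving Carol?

32

Checking several routes:
Liam → Judy → Grace → Mona: 21 + 12 + 25 = 58
Liam → Grace → Mona: 7 + 25 = 32
Liam → Frank → Grace → Mona: 30 + 12 + 25 = 67
The minimum is 32.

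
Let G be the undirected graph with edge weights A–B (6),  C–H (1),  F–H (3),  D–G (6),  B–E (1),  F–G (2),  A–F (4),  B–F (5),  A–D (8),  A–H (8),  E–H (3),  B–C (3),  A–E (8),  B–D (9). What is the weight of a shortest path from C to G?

6

A few of the C→G routes:
C→H→E→B→F→G: 1 + 3 + 1 + 5 + 2 = 12
C→B→E→H→F→G: 3 + 1 + 3 + 3 + 2 = 12
C→B→F→G: 3 + 5 + 2 = 10
C→H→F→G: 1 + 3 + 2 = 6
C→H→A→F→G: 1 + 8 + 4 + 2 = 15
Shortest: 6.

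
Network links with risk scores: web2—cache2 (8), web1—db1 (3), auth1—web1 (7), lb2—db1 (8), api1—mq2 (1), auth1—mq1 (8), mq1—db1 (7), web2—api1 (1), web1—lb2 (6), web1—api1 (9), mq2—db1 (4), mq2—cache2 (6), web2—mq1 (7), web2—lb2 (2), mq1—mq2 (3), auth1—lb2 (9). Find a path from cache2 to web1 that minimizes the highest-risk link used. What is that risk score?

6

A few of the cache2→web1 routes:
cache2 → mq2 → api1 → web2 → lb2 → web1: max(6, 1, 1, 2, 6) = 6
cache2 → mq2 → db1 → web1: max(6, 4, 3) = 6
cache2 → mq2 → db1 → mq1 → web2 → lb2 → web1: max(6, 4, 7, 7, 2, 6) = 7
Smallest bottleneck: 6.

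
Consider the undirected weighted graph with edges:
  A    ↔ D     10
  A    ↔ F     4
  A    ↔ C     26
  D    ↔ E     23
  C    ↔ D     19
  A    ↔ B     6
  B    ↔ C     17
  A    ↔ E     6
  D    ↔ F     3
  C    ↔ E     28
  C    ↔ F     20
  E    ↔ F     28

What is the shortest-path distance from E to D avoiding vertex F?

16

Some routes from E to D avoiding F:
E-D: 23
E-C-D: 28 + 19 = 47
E-A-D: 6 + 10 = 16
Shortest: 16.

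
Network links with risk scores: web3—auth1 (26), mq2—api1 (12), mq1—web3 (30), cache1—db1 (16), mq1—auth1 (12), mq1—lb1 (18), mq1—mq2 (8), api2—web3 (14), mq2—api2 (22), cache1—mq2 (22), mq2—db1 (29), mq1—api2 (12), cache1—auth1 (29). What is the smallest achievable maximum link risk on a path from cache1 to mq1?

22

Comparing a few candidate routes:
cache1 -> mq2 -> api2 -> web3 -> auth1 -> mq1: max(22, 22, 14, 26, 12) = 26
cache1 -> mq2 -> mq1: max(22, 8) = 22
cache1 -> mq2 -> api2 -> mq1: max(22, 22, 12) = 22
Best route has worst link 22.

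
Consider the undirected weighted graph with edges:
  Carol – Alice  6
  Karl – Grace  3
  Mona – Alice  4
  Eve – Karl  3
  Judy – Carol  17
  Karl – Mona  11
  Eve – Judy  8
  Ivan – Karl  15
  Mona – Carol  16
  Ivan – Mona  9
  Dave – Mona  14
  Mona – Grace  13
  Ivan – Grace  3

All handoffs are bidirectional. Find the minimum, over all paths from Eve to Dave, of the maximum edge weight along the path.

14

Some routes from Eve to Dave:
Eve -> Karl -> Mona -> Dave: max(3, 11, 14) = 14
Eve -> Karl -> Grace -> Mona -> Dave: max(3, 3, 13, 14) = 14
Eve -> Karl -> Ivan -> Grace -> Mona -> Dave: max(3, 15, 3, 13, 14) = 15
Eve -> Karl -> Grace -> Ivan -> Mona -> Dave: max(3, 3, 3, 9, 14) = 14
Smallest bottleneck: 14.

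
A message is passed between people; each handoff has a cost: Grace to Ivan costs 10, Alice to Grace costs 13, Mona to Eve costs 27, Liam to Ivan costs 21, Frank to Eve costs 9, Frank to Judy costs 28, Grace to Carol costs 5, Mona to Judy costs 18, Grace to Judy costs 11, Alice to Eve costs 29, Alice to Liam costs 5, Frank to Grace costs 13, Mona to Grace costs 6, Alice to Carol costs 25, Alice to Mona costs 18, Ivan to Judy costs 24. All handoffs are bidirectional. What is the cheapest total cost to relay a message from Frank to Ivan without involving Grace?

Checking several routes:
Frank→Eve→Mona→Judy→Ivan: 9 + 27 + 18 + 24 = 78
Frank→Eve→Mona→Alice→Liam→Ivan: 9 + 27 + 18 + 5 + 21 = 80
Frank→Eve→Alice→Liam→Ivan: 9 + 29 + 5 + 21 = 64
Frank→Judy→Mona→Alice→Liam→Ivan: 28 + 18 + 18 + 5 + 21 = 90
Frank→Judy→Ivan: 28 + 24 = 52
Frank→Eve→Alice→Mona→Judy→Ivan: 9 + 29 + 18 + 18 + 24 = 98
Shortest: 52.

52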